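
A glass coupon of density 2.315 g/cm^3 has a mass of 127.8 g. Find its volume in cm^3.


Rearrange rho = m / V:
  V = m / rho
  V = 127.8 / 2.315 = 55.205 cm^3

55.205 cm^3


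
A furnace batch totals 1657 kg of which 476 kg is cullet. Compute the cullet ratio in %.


Cullet ratio = (cullet mass / total batch mass) * 100
  Ratio = 476 / 1657 * 100 = 28.73%

28.73%


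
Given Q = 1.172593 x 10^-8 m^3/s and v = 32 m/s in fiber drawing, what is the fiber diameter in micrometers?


Cross-sectional area from continuity:
  A = Q / v = 1.172593 x 10^-8 / 32 = 3.664353 x 10^-10 m^2
Diameter from circular cross-section:
  d = sqrt(4A / pi) * 10^6 (m -> um)
  d = sqrt(4 * 3.664353 x 10^-10 / pi) * 10^6 = 21.6 um

21.6 um


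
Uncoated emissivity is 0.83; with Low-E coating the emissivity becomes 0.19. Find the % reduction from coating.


Percentage reduction = (1 - coated/uncoated) * 100
  Ratio = 0.19 / 0.83 = 0.2289
  Reduction = (1 - 0.2289) * 100 = 77.1%

77.1%


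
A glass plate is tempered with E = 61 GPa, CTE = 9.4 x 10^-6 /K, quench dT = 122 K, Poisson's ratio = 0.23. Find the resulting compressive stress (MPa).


Tempering stress: sigma = E * alpha * dT / (1 - nu)
  E (MPa) = 61 * 1000 = 61000
  Numerator = 61000 * (9.4 x 10^-6) * 122 = 69.9548
  Denominator = 1 - 0.23 = 0.77
  sigma = 69.9548 / 0.77 = 90.9 MPa

90.9 MPa


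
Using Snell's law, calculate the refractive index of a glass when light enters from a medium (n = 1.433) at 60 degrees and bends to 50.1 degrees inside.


Apply Snell's law: n1 * sin(theta1) = n2 * sin(theta2)
  n2 = n1 * sin(theta1) / sin(theta2)
  sin(60) = 0.866025
  sin(50.1) = 0.767165
  n2 = 1.433 * 0.866025 / 0.767165 = 1.6177

1.6177


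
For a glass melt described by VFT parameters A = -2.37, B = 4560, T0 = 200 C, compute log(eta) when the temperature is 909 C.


VFT equation: log(eta) = A + B / (T - T0)
  T - T0 = 909 - 200 = 709
  B / (T - T0) = 4560 / 709 = 6.432
  log(eta) = -2.37 + 6.432 = 4.062

4.062


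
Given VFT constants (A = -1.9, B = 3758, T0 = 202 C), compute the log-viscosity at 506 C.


VFT equation: log(eta) = A + B / (T - T0)
  T - T0 = 506 - 202 = 304
  B / (T - T0) = 3758 / 304 = 12.362
  log(eta) = -1.9 + 12.362 = 10.462

10.462


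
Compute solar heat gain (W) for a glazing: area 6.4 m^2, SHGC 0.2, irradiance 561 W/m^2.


Solar heat gain: Q = Area * SHGC * Irradiance
  Q = 6.4 * 0.2 * 561 = 718.1 W

718.1 W


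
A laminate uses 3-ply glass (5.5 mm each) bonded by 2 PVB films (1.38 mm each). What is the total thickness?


Total thickness = glass contribution + PVB contribution
  Glass: 3 * 5.5 = 16.5 mm
  PVB: 2 * 1.38 = 2.76 mm
  Total = 16.5 + 2.76 = 19.26 mm

19.26 mm


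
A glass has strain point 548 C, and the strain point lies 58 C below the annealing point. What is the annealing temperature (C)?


T_anneal = T_strain + gap:
  T_anneal = 548 + 58 = 606 C

606 C


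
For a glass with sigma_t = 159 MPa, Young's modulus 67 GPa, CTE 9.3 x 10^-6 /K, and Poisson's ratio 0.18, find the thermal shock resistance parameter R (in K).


Thermal shock resistance: R = sigma * (1 - nu) / (E * alpha)
  Numerator = 159 * (1 - 0.18) = 130.38
  Denominator = 67 * 1000 * (9.3 x 10^-6) = 0.6231
  R = 130.38 / 0.6231 = 209.2 K

209.2 K


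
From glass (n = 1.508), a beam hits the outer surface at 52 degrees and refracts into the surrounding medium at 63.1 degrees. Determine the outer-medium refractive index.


Apply Snell's law: n1 * sin(theta1) = n2 * sin(theta2)
  n2 = n1 * sin(theta1) / sin(theta2)
  sin(52) = 0.788011
  sin(63.1) = 0.891798
  n2 = 1.508 * 0.788011 / 0.891798 = 1.3325

1.3325


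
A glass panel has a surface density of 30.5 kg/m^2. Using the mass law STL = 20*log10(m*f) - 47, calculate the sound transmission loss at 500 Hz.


Mass law: STL = 20 * log10(m * f) - 47
  m * f = 30.5 * 500 = 15250
  log10(15250) = 4.18327
  STL = 20 * 4.18327 - 47 = 83.6654 - 47 = 36.7 dB

36.7 dB


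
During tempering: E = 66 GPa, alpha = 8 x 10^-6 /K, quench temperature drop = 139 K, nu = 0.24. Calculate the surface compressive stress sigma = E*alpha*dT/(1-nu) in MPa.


Tempering stress: sigma = E * alpha * dT / (1 - nu)
  E (MPa) = 66 * 1000 = 66000
  Numerator = 66000 * (8 x 10^-6) * 139 = 73.392
  Denominator = 1 - 0.24 = 0.76
  sigma = 73.392 / 0.76 = 96.6 MPa

96.6 MPa


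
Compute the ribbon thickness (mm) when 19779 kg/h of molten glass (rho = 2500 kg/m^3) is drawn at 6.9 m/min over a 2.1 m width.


Ribbon cross-section from mass balance:
  Volume rate = throughput / density = 19779 / 2500 = 7.9116 m^3/h
  thickness = volume rate / (speed * 60 * width), i.e.
  thickness = throughput / (60 * speed * width * density) * 1000
  thickness = 19779 / (60 * 6.9 * 2.1 * 2500) * 1000 = 9.1 mm

9.1 mm


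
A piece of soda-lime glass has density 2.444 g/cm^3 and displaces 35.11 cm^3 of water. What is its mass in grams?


Rearrange rho = m / V:
  m = rho * V
  m = 2.444 * 35.11 = 85.809 g

85.809 g


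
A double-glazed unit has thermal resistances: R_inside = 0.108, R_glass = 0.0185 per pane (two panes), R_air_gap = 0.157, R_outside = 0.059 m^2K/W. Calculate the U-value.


Total thermal resistance (series):
  R_total = R_in + R_glass + R_air + R_glass + R_out
  R_total = 0.108 + 0.0185 + 0.157 + 0.0185 + 0.059 = 0.361 m^2K/W
U-value = 1 / R_total = 1 / 0.361 = 2.77 W/m^2K

2.77 W/m^2K


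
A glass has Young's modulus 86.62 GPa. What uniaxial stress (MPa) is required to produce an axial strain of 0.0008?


Rearrange E = sigma / epsilon:
  sigma = E * epsilon
  E (MPa) = 86.62 * 1000 = 86620
  sigma = 86620 * 0.0008 = 69.3 MPa

69.3 MPa


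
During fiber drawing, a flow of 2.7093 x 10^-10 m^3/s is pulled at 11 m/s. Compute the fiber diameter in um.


Cross-sectional area from continuity:
  A = Q / v = 2.7093 x 10^-10 / 11 = 2.463 x 10^-11 m^2
Diameter from circular cross-section:
  d = sqrt(4A / pi) * 10^6 (m -> um)
  d = sqrt(4 * 2.463 x 10^-11 / pi) * 10^6 = 5.6 um

5.6 um


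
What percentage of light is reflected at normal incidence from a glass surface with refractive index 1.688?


Fresnel reflectance at normal incidence:
  R = ((n - 1)/(n + 1))^2
  (n - 1)/(n + 1) = (1.688 - 1)/(1.688 + 1) = 0.255952
  R = 0.255952^2 = 0.0655114
  R(%) = 0.0655114 * 100 = 6.551%

6.551%


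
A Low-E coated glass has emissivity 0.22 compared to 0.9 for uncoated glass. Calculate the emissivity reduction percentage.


Percentage reduction = (1 - coated/uncoated) * 100
  Ratio = 0.22 / 0.9 = 0.2444
  Reduction = (1 - 0.2444) * 100 = 75.6%

75.6%


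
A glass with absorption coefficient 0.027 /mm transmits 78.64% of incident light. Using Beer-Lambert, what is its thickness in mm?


Rearrange T = exp(-alpha * thickness):
  thickness = -ln(T) / alpha
  T = 78.64/100 = 0.7864
  ln(T) = -0.24029
  -ln(T) = 0.24029
  thickness = 0.24029 / 0.027 = 8.9 mm

8.9 mm


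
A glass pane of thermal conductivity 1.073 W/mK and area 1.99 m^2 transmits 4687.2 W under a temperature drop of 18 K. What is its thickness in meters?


Fourier's law: t = k * A * dT / Q
  t = 1.073 * 1.99 * 18 / 4687.2
  t = 38.43486 / 4687.2 = 0.0082 m

0.0082 m


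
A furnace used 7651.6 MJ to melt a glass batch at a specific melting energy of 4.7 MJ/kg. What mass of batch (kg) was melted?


Rearrange E = m * s for m:
  m = E / s
  m = 7651.6 / 4.7 = 1628.0 kg

1628.0 kg


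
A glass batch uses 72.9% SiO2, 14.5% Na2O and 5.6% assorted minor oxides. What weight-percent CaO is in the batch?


Pieces sum to 100%:
  CaO = 100 - (SiO2 + Na2O + others)
  CaO = 100 - (72.9 + 14.5 + 5.6) = 7.0%

7.0%


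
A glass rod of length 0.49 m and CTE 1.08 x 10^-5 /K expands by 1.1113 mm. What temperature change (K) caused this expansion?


Rearrange dL = alpha * L0 * dT for dT:
  dT = dL / (alpha * L0)
  dL (m) = 1.1113 / 1000 = 0.0011113
  dT = 0.0011113 / ((1.08 x 10^-5) * 0.49) = 210.0 K

210.0 K


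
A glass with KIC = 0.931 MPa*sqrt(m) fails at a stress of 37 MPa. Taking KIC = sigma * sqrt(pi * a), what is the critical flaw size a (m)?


Rearrange KIC = sigma * sqrt(pi * a):
  sqrt(pi * a) = KIC / sigma
  sqrt(pi * a) = 0.931 / 37 = 0.025162
  a = (KIC / sigma)^2 / pi
  a = 0.025162^2 / pi = 0.0002015 m

0.0002015 m


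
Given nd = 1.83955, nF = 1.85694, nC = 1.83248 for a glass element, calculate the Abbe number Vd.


Abbe number formula: Vd = (nd - 1) / (nF - nC)
  nd - 1 = 1.83955 - 1 = 0.83955
  nF - nC = 1.85694 - 1.83248 = 0.02446
  Vd = 0.83955 / 0.02446 = 34.32

34.32


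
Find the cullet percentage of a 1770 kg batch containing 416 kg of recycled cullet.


Cullet ratio = (cullet mass / total batch mass) * 100
  Ratio = 416 / 1770 * 100 = 23.5%

23.5%


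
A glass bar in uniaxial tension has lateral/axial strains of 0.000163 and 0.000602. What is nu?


Poisson's ratio: nu = lateral strain / axial strain
  nu = 0.000163 / 0.000602 = 0.2708

0.2708


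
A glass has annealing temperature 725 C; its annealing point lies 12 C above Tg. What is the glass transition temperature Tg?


Rearrange T_anneal = Tg + offset for Tg:
  Tg = T_anneal - offset = 725 - 12 = 713 C

713 C


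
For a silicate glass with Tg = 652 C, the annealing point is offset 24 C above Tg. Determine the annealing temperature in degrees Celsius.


The annealing temperature is Tg plus the offset:
  T_anneal = 652 + 24 = 676 C

676 C


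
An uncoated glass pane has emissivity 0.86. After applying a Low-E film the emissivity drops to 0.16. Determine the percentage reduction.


Percentage reduction = (1 - coated/uncoated) * 100
  Ratio = 0.16 / 0.86 = 0.186
  Reduction = (1 - 0.186) * 100 = 81.4%

81.4%


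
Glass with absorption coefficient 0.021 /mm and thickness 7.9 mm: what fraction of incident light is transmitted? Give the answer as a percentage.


Beer-Lambert law: T = exp(-alpha * thickness)
  exponent = -0.021 * 7.9 = -0.1659
  T = exp(-0.1659) = 0.8471
  Percentage = 0.8471 * 100 = 84.71%

84.71%


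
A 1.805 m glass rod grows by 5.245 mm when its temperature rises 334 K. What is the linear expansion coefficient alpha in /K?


Rearrange dL = alpha * L0 * dT for alpha:
  alpha = dL / (L0 * dT)
  alpha = (5.245 / 1000) / (1.805 * 334) = 0.0000087 /K = 8.7 x 10^-6 /K

8.7 x 10^-6 /K


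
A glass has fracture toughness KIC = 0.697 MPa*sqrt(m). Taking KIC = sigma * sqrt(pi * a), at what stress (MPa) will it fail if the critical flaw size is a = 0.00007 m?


Rearrange KIC = sigma * sqrt(pi * a):
  sigma = KIC / sqrt(pi * a)
  sqrt(pi * 0.00007) = 0.014829
  sigma = 0.697 / 0.014829 = 47.0 MPa

47.0 MPa


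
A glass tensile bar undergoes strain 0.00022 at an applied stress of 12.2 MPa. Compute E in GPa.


Young's modulus: E = stress / strain
  E = 12.2 MPa / 0.00022 = 55454.55 MPa
Convert to GPa: 55454.55 / 1000 = 55.45 GPa

55.45 GPa


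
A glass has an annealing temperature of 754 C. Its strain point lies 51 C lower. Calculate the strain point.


Strain point = annealing point - difference:
  T_strain = 754 - 51 = 703 C

703 C


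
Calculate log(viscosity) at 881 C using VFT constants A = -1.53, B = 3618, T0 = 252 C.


VFT equation: log(eta) = A + B / (T - T0)
  T - T0 = 881 - 252 = 629
  B / (T - T0) = 3618 / 629 = 5.752
  log(eta) = -1.53 + 5.752 = 4.222

4.222


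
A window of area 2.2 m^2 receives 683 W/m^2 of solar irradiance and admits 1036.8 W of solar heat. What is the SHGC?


Rearrange Q = Area * SHGC * Irradiance:
  SHGC = Q / (Area * Irradiance)
  SHGC = 1036.8 / (2.2 * 683) = 0.69

0.69


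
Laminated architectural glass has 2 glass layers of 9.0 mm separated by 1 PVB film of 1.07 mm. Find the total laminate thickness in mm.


Total thickness = glass contribution + PVB contribution
  Glass: 2 * 9.0 = 18.0 mm
  PVB: 1 * 1.07 = 1.07 mm
  Total = 18.0 + 1.07 = 19.07 mm

19.07 mm


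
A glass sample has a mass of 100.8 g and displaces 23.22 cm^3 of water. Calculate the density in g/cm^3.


Use the definition of density:
  rho = mass / volume
  rho = 100.8 / 23.22 = 4.341 g/cm^3

4.341 g/cm^3


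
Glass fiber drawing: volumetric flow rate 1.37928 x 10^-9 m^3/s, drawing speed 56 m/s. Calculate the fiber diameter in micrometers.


Cross-sectional area from continuity:
  A = Q / v = 1.37928 x 10^-9 / 56 = 2.463 x 10^-11 m^2
Diameter from circular cross-section:
  d = sqrt(4A / pi) * 10^6 (m -> um)
  d = sqrt(4 * 2.463 x 10^-11 / pi) * 10^6 = 5.6 um

5.6 um


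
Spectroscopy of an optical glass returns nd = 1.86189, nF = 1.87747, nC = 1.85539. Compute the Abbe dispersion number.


Abbe number formula: Vd = (nd - 1) / (nF - nC)
  nd - 1 = 1.86189 - 1 = 0.86189
  nF - nC = 1.87747 - 1.85539 = 0.02208
  Vd = 0.86189 / 0.02208 = 39.03

39.03


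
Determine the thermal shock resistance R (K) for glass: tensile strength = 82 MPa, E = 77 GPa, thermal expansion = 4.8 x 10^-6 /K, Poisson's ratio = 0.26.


Thermal shock resistance: R = sigma * (1 - nu) / (E * alpha)
  Numerator = 82 * (1 - 0.26) = 60.68
  Denominator = 77 * 1000 * (4.8 x 10^-6) = 0.3696
  R = 60.68 / 0.3696 = 164.2 K

164.2 K


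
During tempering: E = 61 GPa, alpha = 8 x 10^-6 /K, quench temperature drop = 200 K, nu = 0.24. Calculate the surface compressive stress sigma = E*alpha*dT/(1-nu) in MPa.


Tempering stress: sigma = E * alpha * dT / (1 - nu)
  E (MPa) = 61 * 1000 = 61000
  Numerator = 61000 * (8 x 10^-6) * 200 = 97.6
  Denominator = 1 - 0.24 = 0.76
  sigma = 97.6 / 0.76 = 128.4 MPa

128.4 MPa


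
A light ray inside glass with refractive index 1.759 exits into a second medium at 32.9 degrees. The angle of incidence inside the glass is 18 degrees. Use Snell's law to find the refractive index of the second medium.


Apply Snell's law: n1 * sin(theta1) = n2 * sin(theta2)
  n2 = n1 * sin(theta1) / sin(theta2)
  sin(18) = 0.309017
  sin(32.9) = 0.543174
  n2 = 1.759 * 0.309017 / 0.543174 = 1.0007

1.0007


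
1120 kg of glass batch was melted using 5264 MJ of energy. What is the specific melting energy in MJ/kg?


Rearrange E = m * s for s:
  s = E / m
  s = 5264 / 1120 = 4.7 MJ/kg

4.7 MJ/kg


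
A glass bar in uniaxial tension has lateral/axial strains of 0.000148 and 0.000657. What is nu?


Poisson's ratio: nu = lateral strain / axial strain
  nu = 0.000148 / 0.000657 = 0.2253

0.2253


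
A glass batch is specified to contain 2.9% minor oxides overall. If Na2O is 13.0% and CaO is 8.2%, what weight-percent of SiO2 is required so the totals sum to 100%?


Known pieces sum to 100%:
  SiO2 = 100 - (others + Na2O + CaO)
  SiO2 = 100 - (2.9 + 13.0 + 8.2) = 75.9%

75.9%


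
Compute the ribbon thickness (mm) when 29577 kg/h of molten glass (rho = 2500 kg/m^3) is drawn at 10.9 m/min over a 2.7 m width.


Ribbon cross-section from mass balance:
  Volume rate = throughput / density = 29577 / 2500 = 11.8308 m^3/h
  thickness = volume rate / (speed * 60 * width), i.e.
  thickness = throughput / (60 * speed * width * density) * 1000
  thickness = 29577 / (60 * 10.9 * 2.7 * 2500) * 1000 = 6.7 mm

6.7 mm


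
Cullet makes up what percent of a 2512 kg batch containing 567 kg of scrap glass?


Cullet ratio = (cullet mass / total batch mass) * 100
  Ratio = 567 / 2512 * 100 = 22.57%

22.57%


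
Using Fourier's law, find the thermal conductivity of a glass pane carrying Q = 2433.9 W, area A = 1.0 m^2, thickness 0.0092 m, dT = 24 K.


Fourier's law rearranged: k = Q * t / (A * dT)
  Numerator = 2433.9 * 0.0092 = 22.39188
  Denominator = 1.0 * 24 = 24.0
  k = 22.39188 / 24.0 = 0.933 W/mK

0.933 W/mK


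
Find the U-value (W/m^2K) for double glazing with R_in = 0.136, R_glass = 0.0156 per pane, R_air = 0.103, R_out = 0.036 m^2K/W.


Total thermal resistance (series):
  R_total = R_in + R_glass + R_air + R_glass + R_out
  R_total = 0.136 + 0.0156 + 0.103 + 0.0156 + 0.036 = 0.3062 m^2K/W
U-value = 1 / R_total = 1 / 0.3062 = 3.266 W/m^2K

3.266 W/m^2K


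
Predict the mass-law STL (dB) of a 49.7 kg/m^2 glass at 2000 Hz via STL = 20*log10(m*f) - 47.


Mass law: STL = 20 * log10(m * f) - 47
  m * f = 49.7 * 2000 = 99400
  log10(99400) = 4.99739
  STL = 20 * 4.99739 - 47 = 99.9478 - 47 = 52.9 dB

52.9 dB


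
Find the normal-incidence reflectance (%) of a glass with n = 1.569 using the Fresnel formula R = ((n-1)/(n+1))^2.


Fresnel reflectance at normal incidence:
  R = ((n - 1)/(n + 1))^2
  (n - 1)/(n + 1) = (1.569 - 1)/(1.569 + 1) = 0.221487
  R = 0.221487^2 = 0.0490565
  R(%) = 0.0490565 * 100 = 4.906%

4.906%


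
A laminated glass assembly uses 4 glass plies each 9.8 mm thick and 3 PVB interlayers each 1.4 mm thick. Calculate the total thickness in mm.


Total thickness = glass contribution + PVB contribution
  Glass: 4 * 9.8 = 39.2 mm
  PVB: 3 * 1.4 = 4.2 mm
  Total = 39.2 + 4.2 = 43.4 mm

43.4 mm


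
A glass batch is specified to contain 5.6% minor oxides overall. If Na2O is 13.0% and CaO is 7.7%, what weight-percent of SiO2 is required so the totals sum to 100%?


Known pieces sum to 100%:
  SiO2 = 100 - (others + Na2O + CaO)
  SiO2 = 100 - (5.6 + 13.0 + 7.7) = 73.7%

73.7%


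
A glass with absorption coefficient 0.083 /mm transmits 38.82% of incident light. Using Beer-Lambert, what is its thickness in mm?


Rearrange T = exp(-alpha * thickness):
  thickness = -ln(T) / alpha
  T = 38.82/100 = 0.3882
  ln(T) = -0.94623
  -ln(T) = 0.94623
  thickness = 0.94623 / 0.083 = 11.4 mm

11.4 mm


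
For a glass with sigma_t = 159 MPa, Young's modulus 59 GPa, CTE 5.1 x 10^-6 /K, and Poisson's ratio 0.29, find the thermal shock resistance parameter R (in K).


Thermal shock resistance: R = sigma * (1 - nu) / (E * alpha)
  Numerator = 159 * (1 - 0.29) = 112.89
  Denominator = 59 * 1000 * (5.1 x 10^-6) = 0.3009
  R = 112.89 / 0.3009 = 375.2 K

375.2 K


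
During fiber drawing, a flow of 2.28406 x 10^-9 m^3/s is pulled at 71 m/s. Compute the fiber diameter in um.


Cross-sectional area from continuity:
  A = Q / v = 2.28406 x 10^-9 / 71 = 3.216986 x 10^-11 m^2
Diameter from circular cross-section:
  d = sqrt(4A / pi) * 10^6 (m -> um)
  d = sqrt(4 * 3.216986 x 10^-11 / pi) * 10^6 = 6.4 um

6.4 um


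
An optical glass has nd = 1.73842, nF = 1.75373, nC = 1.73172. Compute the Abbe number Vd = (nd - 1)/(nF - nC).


Abbe number formula: Vd = (nd - 1) / (nF - nC)
  nd - 1 = 1.73842 - 1 = 0.73842
  nF - nC = 1.75373 - 1.73172 = 0.02201
  Vd = 0.73842 / 0.02201 = 33.55

33.55


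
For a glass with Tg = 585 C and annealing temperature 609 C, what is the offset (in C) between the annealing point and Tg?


Offset = T_anneal - Tg:
  offset = 609 - 585 = 24 C

24 C


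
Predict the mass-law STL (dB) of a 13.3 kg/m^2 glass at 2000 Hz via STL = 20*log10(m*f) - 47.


Mass law: STL = 20 * log10(m * f) - 47
  m * f = 13.3 * 2000 = 26600
  log10(26600) = 4.42488
  STL = 20 * 4.42488 - 47 = 88.4976 - 47 = 41.5 dB

41.5 dB


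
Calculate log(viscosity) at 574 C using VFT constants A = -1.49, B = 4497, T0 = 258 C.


VFT equation: log(eta) = A + B / (T - T0)
  T - T0 = 574 - 258 = 316
  B / (T - T0) = 4497 / 316 = 14.231
  log(eta) = -1.49 + 14.231 = 12.741

12.741


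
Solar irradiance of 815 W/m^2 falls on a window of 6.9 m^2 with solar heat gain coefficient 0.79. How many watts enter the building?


Solar heat gain: Q = Area * SHGC * Irradiance
  Q = 6.9 * 0.79 * 815 = 4442.6 W

4442.6 W


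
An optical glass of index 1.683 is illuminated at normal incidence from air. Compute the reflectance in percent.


Fresnel reflectance at normal incidence:
  R = ((n - 1)/(n + 1))^2
  (n - 1)/(n + 1) = (1.683 - 1)/(1.683 + 1) = 0.254566
  R = 0.254566^2 = 0.0648038
  R(%) = 0.0648038 * 100 = 6.48%

6.48%


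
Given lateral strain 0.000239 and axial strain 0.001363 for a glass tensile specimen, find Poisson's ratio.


Poisson's ratio: nu = lateral strain / axial strain
  nu = 0.000239 / 0.001363 = 0.1753

0.1753


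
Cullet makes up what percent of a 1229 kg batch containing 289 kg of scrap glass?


Cullet ratio = (cullet mass / total batch mass) * 100
  Ratio = 289 / 1229 * 100 = 23.52%

23.52%


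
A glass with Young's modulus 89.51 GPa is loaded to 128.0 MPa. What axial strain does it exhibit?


Rearrange E = sigma / epsilon:
  epsilon = sigma / E
  E (MPa) = 89.51 * 1000 = 89510
  epsilon = 128.0 / 89510 = 0.00143

0.00143


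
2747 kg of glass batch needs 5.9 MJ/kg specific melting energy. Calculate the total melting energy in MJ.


Total energy = mass * specific energy
  E = 2747 * 5.9 = 16207.3 MJ

16207.3 MJ


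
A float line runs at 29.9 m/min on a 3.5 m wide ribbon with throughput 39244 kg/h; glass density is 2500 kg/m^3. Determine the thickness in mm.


Ribbon cross-section from mass balance:
  Volume rate = throughput / density = 39244 / 2500 = 15.6976 m^3/h
  thickness = volume rate / (speed * 60 * width), i.e.
  thickness = throughput / (60 * speed * width * density) * 1000
  thickness = 39244 / (60 * 29.9 * 3.5 * 2500) * 1000 = 2.5 mm

2.5 mm


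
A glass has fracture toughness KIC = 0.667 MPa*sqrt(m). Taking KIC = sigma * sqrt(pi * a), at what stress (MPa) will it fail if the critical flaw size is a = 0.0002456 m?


Rearrange KIC = sigma * sqrt(pi * a):
  sigma = KIC / sqrt(pi * a)
  sqrt(pi * 0.0002456) = 0.027777
  sigma = 0.667 / 0.027777 = 24.01 MPa

24.01 MPa


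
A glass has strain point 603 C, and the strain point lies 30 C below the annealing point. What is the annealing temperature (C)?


T_anneal = T_strain + gap:
  T_anneal = 603 + 30 = 633 C

633 C


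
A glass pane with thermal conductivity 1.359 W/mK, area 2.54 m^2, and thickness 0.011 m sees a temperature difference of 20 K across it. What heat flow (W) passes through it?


Fourier's law: Q = k * A * dT / t
  Q = 1.359 * 2.54 * 20 / 0.011
  Q = 69.0372 / 0.011 = 6276.1 W

6276.1 W


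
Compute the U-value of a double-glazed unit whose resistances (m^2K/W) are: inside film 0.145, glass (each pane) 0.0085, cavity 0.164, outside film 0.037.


Total thermal resistance (series):
  R_total = R_in + R_glass + R_air + R_glass + R_out
  R_total = 0.145 + 0.0085 + 0.164 + 0.0085 + 0.037 = 0.363 m^2K/W
U-value = 1 / R_total = 1 / 0.363 = 2.755 W/m^2K

2.755 W/m^2K


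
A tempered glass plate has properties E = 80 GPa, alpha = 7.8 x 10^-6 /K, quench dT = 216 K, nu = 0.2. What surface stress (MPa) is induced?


Tempering stress: sigma = E * alpha * dT / (1 - nu)
  E (MPa) = 80 * 1000 = 80000
  Numerator = 80000 * (7.8 x 10^-6) * 216 = 134.784
  Denominator = 1 - 0.2 = 0.8
  sigma = 134.784 / 0.8 = 168.5 MPa

168.5 MPa


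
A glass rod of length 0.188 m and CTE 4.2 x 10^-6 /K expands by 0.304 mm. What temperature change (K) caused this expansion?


Rearrange dL = alpha * L0 * dT for dT:
  dT = dL / (alpha * L0)
  dL (m) = 0.304 / 1000 = 0.000304
  dT = 0.000304 / ((4.2 x 10^-6) * 0.188) = 385.0 K

385.0 K


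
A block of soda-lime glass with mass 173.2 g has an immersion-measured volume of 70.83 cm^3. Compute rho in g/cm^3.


Use the definition of density:
  rho = mass / volume
  rho = 173.2 / 70.83 = 2.445 g/cm^3

2.445 g/cm^3


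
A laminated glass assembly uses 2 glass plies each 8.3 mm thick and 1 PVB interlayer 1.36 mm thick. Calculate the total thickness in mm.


Total thickness = glass contribution + PVB contribution
  Glass: 2 * 8.3 = 16.6 mm
  PVB: 1 * 1.36 = 1.36 mm
  Total = 16.6 + 1.36 = 17.96 mm

17.96 mm


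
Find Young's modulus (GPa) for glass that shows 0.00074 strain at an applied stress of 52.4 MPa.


Young's modulus: E = stress / strain
  E = 52.4 MPa / 0.00074 = 70810.81 MPa
Convert to GPa: 70810.81 / 1000 = 70.81 GPa

70.81 GPa


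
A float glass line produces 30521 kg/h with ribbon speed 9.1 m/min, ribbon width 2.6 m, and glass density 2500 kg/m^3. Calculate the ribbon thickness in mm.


Ribbon cross-section from mass balance:
  Volume rate = throughput / density = 30521 / 2500 = 12.2084 m^3/h
  thickness = volume rate / (speed * 60 * width), i.e.
  thickness = throughput / (60 * speed * width * density) * 1000
  thickness = 30521 / (60 * 9.1 * 2.6 * 2500) * 1000 = 8.6 mm

8.6 mm


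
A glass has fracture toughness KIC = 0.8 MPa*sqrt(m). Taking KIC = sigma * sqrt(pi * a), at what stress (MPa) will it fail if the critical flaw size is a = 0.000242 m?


Rearrange KIC = sigma * sqrt(pi * a):
  sigma = KIC / sqrt(pi * a)
  sqrt(pi * 0.000242) = 0.027573
  sigma = 0.8 / 0.027573 = 29.01 MPa

29.01 MPa


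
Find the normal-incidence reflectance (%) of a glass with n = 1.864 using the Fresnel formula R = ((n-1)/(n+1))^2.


Fresnel reflectance at normal incidence:
  R = ((n - 1)/(n + 1))^2
  (n - 1)/(n + 1) = (1.864 - 1)/(1.864 + 1) = 0.301676
  R = 0.301676^2 = 0.0910084
  R(%) = 0.0910084 * 100 = 9.101%

9.101%


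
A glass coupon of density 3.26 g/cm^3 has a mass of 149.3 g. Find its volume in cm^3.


Rearrange rho = m / V:
  V = m / rho
  V = 149.3 / 3.26 = 45.798 cm^3

45.798 cm^3


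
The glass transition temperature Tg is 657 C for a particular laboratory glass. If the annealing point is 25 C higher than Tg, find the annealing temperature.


The annealing temperature is Tg plus the offset:
  T_anneal = 657 + 25 = 682 C

682 C


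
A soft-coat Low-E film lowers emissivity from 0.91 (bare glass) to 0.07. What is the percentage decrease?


Percentage reduction = (1 - coated/uncoated) * 100
  Ratio = 0.07 / 0.91 = 0.0769
  Reduction = (1 - 0.0769) * 100 = 92.3%

92.3%


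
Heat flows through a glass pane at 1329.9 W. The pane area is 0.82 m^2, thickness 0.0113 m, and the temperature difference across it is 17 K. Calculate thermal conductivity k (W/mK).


Fourier's law rearranged: k = Q * t / (A * dT)
  Numerator = 1329.9 * 0.0113 = 15.02787
  Denominator = 0.82 * 17 = 13.94
  k = 15.02787 / 13.94 = 1.078 W/mK

1.078 W/mK


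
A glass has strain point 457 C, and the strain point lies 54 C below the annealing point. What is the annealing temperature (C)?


T_anneal = T_strain + gap:
  T_anneal = 457 + 54 = 511 C

511 C


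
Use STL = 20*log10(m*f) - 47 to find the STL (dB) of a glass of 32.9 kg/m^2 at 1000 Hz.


Mass law: STL = 20 * log10(m * f) - 47
  m * f = 32.9 * 1000 = 32900
  log10(32900) = 4.5172
  STL = 20 * 4.5172 - 47 = 90.344 - 47 = 43.3 dB

43.3 dB


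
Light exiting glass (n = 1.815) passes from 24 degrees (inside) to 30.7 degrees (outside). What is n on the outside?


Apply Snell's law: n1 * sin(theta1) = n2 * sin(theta2)
  n2 = n1 * sin(theta1) / sin(theta2)
  sin(24) = 0.406737
  sin(30.7) = 0.510543
  n2 = 1.815 * 0.406737 / 0.510543 = 1.446

1.446


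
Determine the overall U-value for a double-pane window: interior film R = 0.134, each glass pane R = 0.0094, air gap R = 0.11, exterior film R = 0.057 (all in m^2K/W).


Total thermal resistance (series):
  R_total = R_in + R_glass + R_air + R_glass + R_out
  R_total = 0.134 + 0.0094 + 0.11 + 0.0094 + 0.057 = 0.3198 m^2K/W
U-value = 1 / R_total = 1 / 0.3198 = 3.127 W/m^2K

3.127 W/m^2K


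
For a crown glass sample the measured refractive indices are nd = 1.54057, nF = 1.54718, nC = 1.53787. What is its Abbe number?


Abbe number formula: Vd = (nd - 1) / (nF - nC)
  nd - 1 = 1.54057 - 1 = 0.54057
  nF - nC = 1.54718 - 1.53787 = 0.00931
  Vd = 0.54057 / 0.00931 = 58.06

58.06


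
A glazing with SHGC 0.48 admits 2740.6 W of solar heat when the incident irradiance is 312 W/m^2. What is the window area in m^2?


Rearrange Q = Area * SHGC * Irradiance:
  Area = Q / (SHGC * Irradiance)
  Area = 2740.6 / (0.48 * 312) = 18.3 m^2

18.3 m^2


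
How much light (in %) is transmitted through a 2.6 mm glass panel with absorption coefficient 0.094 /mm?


Beer-Lambert law: T = exp(-alpha * thickness)
  exponent = -0.094 * 2.6 = -0.2444
  T = exp(-0.2444) = 0.7832
  Percentage = 0.7832 * 100 = 78.32%

78.32%


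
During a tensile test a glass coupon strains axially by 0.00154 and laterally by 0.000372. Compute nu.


Poisson's ratio: nu = lateral strain / axial strain
  nu = 0.000372 / 0.00154 = 0.2416

0.2416


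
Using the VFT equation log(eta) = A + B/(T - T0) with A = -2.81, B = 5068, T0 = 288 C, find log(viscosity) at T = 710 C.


VFT equation: log(eta) = A + B / (T - T0)
  T - T0 = 710 - 288 = 422
  B / (T - T0) = 5068 / 422 = 12.009
  log(eta) = -2.81 + 12.009 = 9.199

9.199


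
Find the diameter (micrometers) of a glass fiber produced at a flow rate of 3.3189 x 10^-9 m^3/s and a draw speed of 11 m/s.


Cross-sectional area from continuity:
  A = Q / v = 3.3189 x 10^-9 / 11 = 3.017182 x 10^-10 m^2
Diameter from circular cross-section:
  d = sqrt(4A / pi) * 10^6 (m -> um)
  d = sqrt(4 * 3.017182 x 10^-10 / pi) * 10^6 = 19.6 um

19.6 um


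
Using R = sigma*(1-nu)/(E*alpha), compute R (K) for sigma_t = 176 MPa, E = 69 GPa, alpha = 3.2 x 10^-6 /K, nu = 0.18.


Thermal shock resistance: R = sigma * (1 - nu) / (E * alpha)
  Numerator = 176 * (1 - 0.18) = 144.32
  Denominator = 69 * 1000 * (3.2 x 10^-6) = 0.2208
  R = 144.32 / 0.2208 = 653.6 K

653.6 K


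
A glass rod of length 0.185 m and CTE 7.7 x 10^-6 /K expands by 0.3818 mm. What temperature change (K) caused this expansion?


Rearrange dL = alpha * L0 * dT for dT:
  dT = dL / (alpha * L0)
  dL (m) = 0.3818 / 1000 = 0.0003818
  dT = 0.0003818 / ((7.7 x 10^-6) * 0.185) = 268.0 K

268.0 K


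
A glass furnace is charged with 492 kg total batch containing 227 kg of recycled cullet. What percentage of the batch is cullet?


Cullet ratio = (cullet mass / total batch mass) * 100
  Ratio = 227 / 492 * 100 = 46.14%

46.14%


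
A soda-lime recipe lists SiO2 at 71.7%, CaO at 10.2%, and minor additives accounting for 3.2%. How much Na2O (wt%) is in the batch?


Pieces sum to 100%:
  Na2O = 100 - (SiO2 + CaO + others)
  Na2O = 100 - (71.7 + 10.2 + 3.2) = 14.9%

14.9%


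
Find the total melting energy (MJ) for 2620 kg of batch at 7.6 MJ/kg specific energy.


Total energy = mass * specific energy
  E = 2620 * 7.6 = 19912 MJ

19912 MJ


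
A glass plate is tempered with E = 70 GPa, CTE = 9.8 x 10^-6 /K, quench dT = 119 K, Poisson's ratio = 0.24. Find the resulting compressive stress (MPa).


Tempering stress: sigma = E * alpha * dT / (1 - nu)
  E (MPa) = 70 * 1000 = 70000
  Numerator = 70000 * (9.8 x 10^-6) * 119 = 81.634
  Denominator = 1 - 0.24 = 0.76
  sigma = 81.634 / 0.76 = 107.4 MPa

107.4 MPa


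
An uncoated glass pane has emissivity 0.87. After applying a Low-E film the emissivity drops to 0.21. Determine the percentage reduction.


Percentage reduction = (1 - coated/uncoated) * 100
  Ratio = 0.21 / 0.87 = 0.2414
  Reduction = (1 - 0.2414) * 100 = 75.9%

75.9%


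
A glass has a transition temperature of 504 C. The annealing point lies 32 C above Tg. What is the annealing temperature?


The annealing temperature is Tg plus the offset:
  T_anneal = 504 + 32 = 536 C

536 C


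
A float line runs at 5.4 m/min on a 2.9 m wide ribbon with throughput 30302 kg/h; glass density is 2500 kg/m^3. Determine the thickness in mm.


Ribbon cross-section from mass balance:
  Volume rate = throughput / density = 30302 / 2500 = 12.1208 m^3/h
  thickness = volume rate / (speed * 60 * width), i.e.
  thickness = throughput / (60 * speed * width * density) * 1000
  thickness = 30302 / (60 * 5.4 * 2.9 * 2500) * 1000 = 12.9 mm

12.9 mm


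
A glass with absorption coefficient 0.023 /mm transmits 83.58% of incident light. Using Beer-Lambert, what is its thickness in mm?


Rearrange T = exp(-alpha * thickness):
  thickness = -ln(T) / alpha
  T = 83.58/100 = 0.8358
  ln(T) = -0.17937
  -ln(T) = 0.17937
  thickness = 0.17937 / 0.023 = 7.8 mm

7.8 mm


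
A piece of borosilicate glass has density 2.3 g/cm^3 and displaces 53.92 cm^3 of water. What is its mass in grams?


Rearrange rho = m / V:
  m = rho * V
  m = 2.3 * 53.92 = 124.016 g

124.016 g


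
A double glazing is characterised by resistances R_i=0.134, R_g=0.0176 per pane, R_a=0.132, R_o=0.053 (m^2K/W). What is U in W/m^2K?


Total thermal resistance (series):
  R_total = R_in + R_glass + R_air + R_glass + R_out
  R_total = 0.134 + 0.0176 + 0.132 + 0.0176 + 0.053 = 0.3542 m^2K/W
U-value = 1 / R_total = 1 / 0.3542 = 2.823 W/m^2K

2.823 W/m^2K


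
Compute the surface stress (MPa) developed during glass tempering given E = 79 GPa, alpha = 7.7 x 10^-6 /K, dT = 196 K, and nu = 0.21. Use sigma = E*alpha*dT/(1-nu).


Tempering stress: sigma = E * alpha * dT / (1 - nu)
  E (MPa) = 79 * 1000 = 79000
  Numerator = 79000 * (7.7 x 10^-6) * 196 = 119.2268
  Denominator = 1 - 0.21 = 0.79
  sigma = 119.2268 / 0.79 = 150.9 MPa

150.9 MPa


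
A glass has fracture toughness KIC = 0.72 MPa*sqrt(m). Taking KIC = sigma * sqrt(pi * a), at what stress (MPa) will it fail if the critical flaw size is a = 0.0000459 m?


Rearrange KIC = sigma * sqrt(pi * a):
  sigma = KIC / sqrt(pi * a)
  sqrt(pi * 0.0000459) = 0.012008
  sigma = 0.72 / 0.012008 = 59.96 MPa

59.96 MPa


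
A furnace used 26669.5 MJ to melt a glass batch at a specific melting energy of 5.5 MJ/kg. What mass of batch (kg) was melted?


Rearrange E = m * s for m:
  m = E / s
  m = 26669.5 / 5.5 = 4849.0 kg

4849.0 kg


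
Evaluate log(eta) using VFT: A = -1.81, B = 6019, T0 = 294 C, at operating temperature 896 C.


VFT equation: log(eta) = A + B / (T - T0)
  T - T0 = 896 - 294 = 602
  B / (T - T0) = 6019 / 602 = 9.998
  log(eta) = -1.81 + 9.998 = 8.188

8.188


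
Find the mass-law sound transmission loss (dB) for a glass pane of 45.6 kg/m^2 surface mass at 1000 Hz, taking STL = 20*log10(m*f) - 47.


Mass law: STL = 20 * log10(m * f) - 47
  m * f = 45.6 * 1000 = 45600
  log10(45600) = 4.65896
  STL = 20 * 4.65896 - 47 = 93.1792 - 47 = 46.2 dB

46.2 dB


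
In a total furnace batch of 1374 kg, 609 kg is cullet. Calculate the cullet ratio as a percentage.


Cullet ratio = (cullet mass / total batch mass) * 100
  Ratio = 609 / 1374 * 100 = 44.32%

44.32%


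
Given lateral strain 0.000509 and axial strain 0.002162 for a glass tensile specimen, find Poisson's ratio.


Poisson's ratio: nu = lateral strain / axial strain
  nu = 0.000509 / 0.002162 = 0.2354

0.2354


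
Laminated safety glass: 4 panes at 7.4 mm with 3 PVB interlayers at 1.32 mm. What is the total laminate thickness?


Total thickness = glass contribution + PVB contribution
  Glass: 4 * 7.4 = 29.6 mm
  PVB: 3 * 1.32 = 3.96 mm
  Total = 29.6 + 3.96 = 33.56 mm

33.56 mm


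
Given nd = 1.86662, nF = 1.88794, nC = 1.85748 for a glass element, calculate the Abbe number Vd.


Abbe number formula: Vd = (nd - 1) / (nF - nC)
  nd - 1 = 1.86662 - 1 = 0.86662
  nF - nC = 1.88794 - 1.85748 = 0.03046
  Vd = 0.86662 / 0.03046 = 28.45

28.45


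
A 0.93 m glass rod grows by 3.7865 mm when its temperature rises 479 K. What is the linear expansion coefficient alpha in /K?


Rearrange dL = alpha * L0 * dT for alpha:
  alpha = dL / (L0 * dT)
  alpha = (3.7865 / 1000) / (0.93 * 479) = 0.0000085 /K = 8.5 x 10^-6 /K

8.5 x 10^-6 /K


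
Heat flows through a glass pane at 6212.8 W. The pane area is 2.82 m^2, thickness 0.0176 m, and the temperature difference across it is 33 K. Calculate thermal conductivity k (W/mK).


Fourier's law rearranged: k = Q * t / (A * dT)
  Numerator = 6212.8 * 0.0176 = 109.34528
  Denominator = 2.82 * 33 = 93.06
  k = 109.34528 / 93.06 = 1.175 W/mK

1.175 W/mK


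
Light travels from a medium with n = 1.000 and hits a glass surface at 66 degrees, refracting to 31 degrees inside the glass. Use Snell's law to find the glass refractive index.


Apply Snell's law: n1 * sin(theta1) = n2 * sin(theta2)
  n2 = n1 * sin(theta1) / sin(theta2)
  sin(66) = 0.913545
  sin(31) = 0.515038
  n2 = 1.000 * 0.913545 / 0.515038 = 1.7737

1.7737


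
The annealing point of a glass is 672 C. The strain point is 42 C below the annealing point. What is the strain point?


Strain point = annealing point - difference:
  T_strain = 672 - 42 = 630 C

630 C


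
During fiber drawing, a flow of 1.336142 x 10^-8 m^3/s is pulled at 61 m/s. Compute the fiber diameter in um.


Cross-sectional area from continuity:
  A = Q / v = 1.336142 x 10^-8 / 61 = 2.190397 x 10^-10 m^2
Diameter from circular cross-section:
  d = sqrt(4A / pi) * 10^6 (m -> um)
  d = sqrt(4 * 2.190397 x 10^-10 / pi) * 10^6 = 16.7 um

16.7 um


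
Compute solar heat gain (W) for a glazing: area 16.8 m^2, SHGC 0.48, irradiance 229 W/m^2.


Solar heat gain: Q = Area * SHGC * Irradiance
  Q = 16.8 * 0.48 * 229 = 1846.7 W

1846.7 W


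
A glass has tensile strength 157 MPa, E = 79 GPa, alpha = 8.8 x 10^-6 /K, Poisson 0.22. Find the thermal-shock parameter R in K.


Thermal shock resistance: R = sigma * (1 - nu) / (E * alpha)
  Numerator = 157 * (1 - 0.22) = 122.46
  Denominator = 79 * 1000 * (8.8 x 10^-6) = 0.6952
  R = 122.46 / 0.6952 = 176.2 K

176.2 K


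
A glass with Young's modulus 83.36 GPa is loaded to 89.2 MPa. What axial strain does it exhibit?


Rearrange E = sigma / epsilon:
  epsilon = sigma / E
  E (MPa) = 83.36 * 1000 = 83360
  epsilon = 89.2 / 83360 = 0.00107

0.00107


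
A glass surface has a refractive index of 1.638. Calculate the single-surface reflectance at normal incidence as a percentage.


Fresnel reflectance at normal incidence:
  R = ((n - 1)/(n + 1))^2
  (n - 1)/(n + 1) = (1.638 - 1)/(1.638 + 1) = 0.24185
  R = 0.24185^2 = 0.0584914
  R(%) = 0.0584914 * 100 = 5.849%

5.849%


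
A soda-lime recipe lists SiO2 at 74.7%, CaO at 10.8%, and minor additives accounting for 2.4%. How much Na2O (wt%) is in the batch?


Pieces sum to 100%:
  Na2O = 100 - (SiO2 + CaO + others)
  Na2O = 100 - (74.7 + 10.8 + 2.4) = 12.1%

12.1%


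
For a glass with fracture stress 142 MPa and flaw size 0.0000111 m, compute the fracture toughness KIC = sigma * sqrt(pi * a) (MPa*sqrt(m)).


Fracture toughness: KIC = sigma * sqrt(pi * a)
  pi * a = pi * 0.0000111 = 0.000034872
  sqrt(pi * a) = 0.005905
  KIC = 142 * 0.005905 = 0.839 MPa*sqrt(m)

0.839 MPa*sqrt(m)


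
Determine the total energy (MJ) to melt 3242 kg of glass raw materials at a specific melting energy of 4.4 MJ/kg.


Total energy = mass * specific energy
  E = 3242 * 4.4 = 14264.8 MJ

14264.8 MJ


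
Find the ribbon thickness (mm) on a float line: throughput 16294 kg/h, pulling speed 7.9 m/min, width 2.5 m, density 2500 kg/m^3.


Ribbon cross-section from mass balance:
  Volume rate = throughput / density = 16294 / 2500 = 6.5176 m^3/h
  thickness = volume rate / (speed * 60 * width), i.e.
  thickness = throughput / (60 * speed * width * density) * 1000
  thickness = 16294 / (60 * 7.9 * 2.5 * 2500) * 1000 = 5.5 mm

5.5 mm


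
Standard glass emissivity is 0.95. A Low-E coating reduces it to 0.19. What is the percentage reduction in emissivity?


Percentage reduction = (1 - coated/uncoated) * 100
  Ratio = 0.19 / 0.95 = 0.2
  Reduction = (1 - 0.2) * 100 = 80.0%

80.0%


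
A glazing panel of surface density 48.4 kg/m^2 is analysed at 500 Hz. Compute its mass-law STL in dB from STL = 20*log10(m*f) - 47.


Mass law: STL = 20 * log10(m * f) - 47
  m * f = 48.4 * 500 = 24200
  log10(24200) = 4.38382
  STL = 20 * 4.38382 - 47 = 87.6764 - 47 = 40.7 dB

40.7 dB


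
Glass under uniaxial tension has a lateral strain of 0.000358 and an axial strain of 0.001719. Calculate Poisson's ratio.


Poisson's ratio: nu = lateral strain / axial strain
  nu = 0.000358 / 0.001719 = 0.2083

0.2083


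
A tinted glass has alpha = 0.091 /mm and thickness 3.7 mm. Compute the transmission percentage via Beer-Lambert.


Beer-Lambert law: T = exp(-alpha * thickness)
  exponent = -0.091 * 3.7 = -0.3367
  T = exp(-0.3367) = 0.7141
  Percentage = 0.7141 * 100 = 71.41%

71.41%


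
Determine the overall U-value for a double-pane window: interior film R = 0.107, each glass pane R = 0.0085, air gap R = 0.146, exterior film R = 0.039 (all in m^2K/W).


Total thermal resistance (series):
  R_total = R_in + R_glass + R_air + R_glass + R_out
  R_total = 0.107 + 0.0085 + 0.146 + 0.0085 + 0.039 = 0.309 m^2K/W
U-value = 1 / R_total = 1 / 0.309 = 3.236 W/m^2K

3.236 W/m^2K
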